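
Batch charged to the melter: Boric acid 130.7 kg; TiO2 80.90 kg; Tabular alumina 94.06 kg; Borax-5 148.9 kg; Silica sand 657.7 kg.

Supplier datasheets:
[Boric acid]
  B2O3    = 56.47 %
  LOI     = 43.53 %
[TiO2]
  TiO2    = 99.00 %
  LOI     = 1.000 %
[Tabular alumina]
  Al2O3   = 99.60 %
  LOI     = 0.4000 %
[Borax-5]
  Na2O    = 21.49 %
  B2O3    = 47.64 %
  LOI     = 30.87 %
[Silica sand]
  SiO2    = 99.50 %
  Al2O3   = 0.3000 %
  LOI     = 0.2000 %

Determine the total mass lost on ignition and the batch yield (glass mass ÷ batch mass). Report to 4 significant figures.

Values along the way appear, rounded to four significant figures, within the worked lines — every computation holds full float precision all the way through; a single rounding finalizes every reported number — all derived quantities are recomputed starting from the weights at 1007 kg of glass in full float precision (net glass mass, totals, the yield, the five compositions, ignition loss) precisely as stated by the problem or the answer.
LOI of each material in turn:
  Boric acid: 130.7 × 0.4353 = 56.89 kg
  TiO2: 80.90 × 0.01000 = 0.8090 kg
  Tabular alumina: 94.06 × 0.004000 = 0.3762 kg
  Borax-5: 148.9 × 0.3087 = 45.97 kg
  Silica sand: 657.7 × 0.002000 = 1.315 kg
Total LOI = 105.4 kg
Glass = batch − LOI = 1112 − 105.4 = 1007 kg

LOI loss = 105.4 kg; glass = 1007 kg; yield = 90.53%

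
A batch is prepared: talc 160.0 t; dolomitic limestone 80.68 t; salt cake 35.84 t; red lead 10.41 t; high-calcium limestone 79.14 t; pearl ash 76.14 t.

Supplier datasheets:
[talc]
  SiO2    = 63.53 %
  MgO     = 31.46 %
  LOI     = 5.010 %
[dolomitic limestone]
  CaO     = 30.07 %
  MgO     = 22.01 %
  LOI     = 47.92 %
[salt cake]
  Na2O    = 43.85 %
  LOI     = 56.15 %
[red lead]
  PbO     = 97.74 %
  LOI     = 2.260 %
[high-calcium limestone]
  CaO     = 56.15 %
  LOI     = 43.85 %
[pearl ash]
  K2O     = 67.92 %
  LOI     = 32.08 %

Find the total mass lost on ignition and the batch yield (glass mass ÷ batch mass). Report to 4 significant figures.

Intermediates appear rounded to four significant figures alongside each step; the working math runs at full float precision all the way through — a single rounding completes every reported value; derived quantities, including LOI, the six compositions, yield, totals, glass mass, are re-derived from the weighed amounts for 316.0 t of glass at full precision exactly as shown in problem or answer.
Per-material ignition loss:
  talc: 160.0 × 0.05010 = 8.016 t
  dolomitic limestone: 80.68 × 0.4792 = 38.66 t
  salt cake: 35.84 × 0.5615 = 20.12 t
  red lead: 10.41 × 0.02260 = 0.2353 t
  high-calcium limestone: 79.14 × 0.4385 = 34.70 t
  pearl ash: 76.14 × 0.3208 = 24.43 t
Total LOI = 126.2 t
Glass = batch − LOI = 442.2 − 126.2 = 316.0 t

LOI loss = 126.2 t; glass = 316.0 t; yield = 71.47%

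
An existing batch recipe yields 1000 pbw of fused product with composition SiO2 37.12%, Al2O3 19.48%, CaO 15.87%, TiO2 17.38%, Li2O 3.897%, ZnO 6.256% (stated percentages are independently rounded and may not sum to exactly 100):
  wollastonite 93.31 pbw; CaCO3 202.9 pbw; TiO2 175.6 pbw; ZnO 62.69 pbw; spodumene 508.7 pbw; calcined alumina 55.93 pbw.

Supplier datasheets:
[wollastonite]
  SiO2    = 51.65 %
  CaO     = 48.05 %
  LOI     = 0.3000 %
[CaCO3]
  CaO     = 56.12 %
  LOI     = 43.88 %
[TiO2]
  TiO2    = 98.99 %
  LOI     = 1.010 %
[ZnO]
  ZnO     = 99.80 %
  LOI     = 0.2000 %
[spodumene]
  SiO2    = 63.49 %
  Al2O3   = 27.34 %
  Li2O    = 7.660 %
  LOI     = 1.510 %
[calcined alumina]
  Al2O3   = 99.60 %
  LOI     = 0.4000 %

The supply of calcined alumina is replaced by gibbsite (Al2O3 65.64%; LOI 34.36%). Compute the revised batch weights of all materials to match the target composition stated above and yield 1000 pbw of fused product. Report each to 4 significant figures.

Values along the way are shown rounded off to 4 significant figures within the worked lines; the whole derivation holds full precision in all steps. Exactly one rounding goes into every reported figure. All derived quantities, which include totals, the yield, glass mass, LOI, the six compositions, are rebuilt in exact precision, as quoted within question or answer, from the weighed amounts for 1000 pbw of glass.
Target oxide masses per 1000 pbw fused product:
  SiO2: 37.12% × 1000 = 371.2 pbw
  Al2O3: 19.48% × 1000 = 194.8 pbw
  CaO: 15.87% × 1000 = 158.7 pbw
  TiO2: 17.38% × 1000 = 173.8 pbw
  Li2O: 3.897% × 1000 = 38.97 pbw
  ZnO: 6.256% × 1000 = 62.56 pbw
Oxide-by-oxide audit per the reported batch figures, per the basis as stated (sum by sum, the targets are met once rounding is allowed for):
  SiO2: 93.31·0.5165 + 508.7·0.6349 = 371.2 pbw (target 371.2 pbw)
  Al2O3: 508.7·0.2734 + 84.87·0.6564 = 194.8 pbw (target 194.8 pbw)
  CaO: 93.31·0.4805 + 202.9·0.5612 = 158.7 pbw (target 158.7 pbw)
  TiO2: 175.6·0.9899 = 173.8 pbw (target 173.8 pbw)
  Li2O: 508.7·0.07660 = 38.97 pbw (target 38.97 pbw)
  ZnO: 62.69·0.9980 = 62.56 pbw (target 62.56 pbw)
Consistency of the glass mass: net batch after ignition = 1000 pbw (summing oxide targets gives 1000 pbw; against the stated basis, 1000 pbw — any gap is answer rounding).
Batch grand total — Σ batch = 1128 pbw; the LOI term Σ batch·LOI equals 128.1 pbw; glass ÷ batch gives a yield of 88.65%.

Revised batch per 1000 pbw fused product:
  wollastonite: 93.31 pbw
  CaCO3: 202.9 pbw
  TiO2: 175.6 pbw
  ZnO: 62.69 pbw
  spodumene: 508.7 pbw
  gibbsite: 84.87 pbw
Total batch = 1128 pbw; LOI loss = 128.1 pbw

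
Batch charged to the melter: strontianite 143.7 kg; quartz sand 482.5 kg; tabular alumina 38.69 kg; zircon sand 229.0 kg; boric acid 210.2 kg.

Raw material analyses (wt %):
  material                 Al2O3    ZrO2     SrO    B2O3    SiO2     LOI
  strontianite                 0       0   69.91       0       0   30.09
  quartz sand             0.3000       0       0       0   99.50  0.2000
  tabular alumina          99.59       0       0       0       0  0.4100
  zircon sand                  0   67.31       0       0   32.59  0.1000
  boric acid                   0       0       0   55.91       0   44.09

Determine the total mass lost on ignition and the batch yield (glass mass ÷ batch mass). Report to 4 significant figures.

LOI loss = 137.3 kg; glass = 966.8 kg; yield = 87.57%

Every computation holds full float precision from start to finish. Intermediates are shown rounded to four significant digits at each printed step; a single rounding produces every reported number; all derived quantities are carried at full float precision (yield, net glass mass, ignition loss, five oxide percentages, the totals) using the weight values at 966.8 kg of glass, exactly as shown in problem or answer.
Ignition loss by material:
  strontianite: 143.7 × 0.3009 = 43.24 kg
  quartz sand: 482.5 × 0.002000 = 0.9650 kg
  tabular alumina: 38.69 × 0.004100 = 0.1586 kg
  zircon sand: 229.0 × 0.001000 = 0.2290 kg
  boric acid: 210.2 × 0.4409 = 92.68 kg
Total LOI = 137.3 kg
Glass = batch − LOI = 1104 − 137.3 = 966.8 kg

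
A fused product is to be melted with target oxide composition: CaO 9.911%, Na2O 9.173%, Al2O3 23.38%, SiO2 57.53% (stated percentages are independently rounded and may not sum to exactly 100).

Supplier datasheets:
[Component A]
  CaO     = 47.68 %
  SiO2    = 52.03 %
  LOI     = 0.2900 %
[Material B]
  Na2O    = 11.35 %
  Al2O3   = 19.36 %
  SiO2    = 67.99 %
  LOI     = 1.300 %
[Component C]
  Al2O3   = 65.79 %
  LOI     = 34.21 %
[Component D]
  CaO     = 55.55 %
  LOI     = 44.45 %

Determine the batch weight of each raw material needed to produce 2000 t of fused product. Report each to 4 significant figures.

The working math runs at full precision at each step — rounding to 4 significant digits extends to every intermediate as displayed — exactly one rounding is applied to every reported figure. All derived quantities, which include glass mass, LOI, totals, the four compositions, yield, are re-derived in full precision, as written in the problem or the answer, using the weight values per 2000 t of glass.
Per-oxide target masses for 2000 t fused product:
  CaO: 9.911% × 2000 = 198.2 t
  Na2O: 9.173% × 2000 = 183.5 t
  Al2O3: 23.38% × 2000 = 467.6 t
  SiO2: 57.53% × 2000 = 1151 t
Sums-versus-targets review from the weights as reported, for the quoted basis mass (oxide sums agree with the targets given rounding of the digits):
  CaO: 99.21·0.4768 + 271.7·0.5555 = 198.2 t (target 198.2 t)
  Na2O: 1616·0.1135 = 183.4 t (target 183.5 t)
  Al2O3: 1616·0.1936 + 235.1·0.6579 = 467.5 t (target 467.6 t)
  SiO2: 99.21·0.5203 + 1616·0.6799 = 1150 t (target 1151 t)
The glass-mass cross-check: batch Σ − ignition loss = 2000 t (summing oxide targets gives 2000 t; against the stated basis, 2000 t — a pure rounding effect).
Whole-batch sum: Σ batch = 2222 t; LOI loss = Σ batch·LOI = 222.5 t; glass ÷ batch gives a yield of 89.99%.

Batch per 2000 t fused product:
  Component A: 99.21 t
  Material B: 1616 t
  Component C: 235.1 t
  Component D: 271.7 t
Total batch = 2222 t; LOI loss = 222.5 t; yield = 89.99%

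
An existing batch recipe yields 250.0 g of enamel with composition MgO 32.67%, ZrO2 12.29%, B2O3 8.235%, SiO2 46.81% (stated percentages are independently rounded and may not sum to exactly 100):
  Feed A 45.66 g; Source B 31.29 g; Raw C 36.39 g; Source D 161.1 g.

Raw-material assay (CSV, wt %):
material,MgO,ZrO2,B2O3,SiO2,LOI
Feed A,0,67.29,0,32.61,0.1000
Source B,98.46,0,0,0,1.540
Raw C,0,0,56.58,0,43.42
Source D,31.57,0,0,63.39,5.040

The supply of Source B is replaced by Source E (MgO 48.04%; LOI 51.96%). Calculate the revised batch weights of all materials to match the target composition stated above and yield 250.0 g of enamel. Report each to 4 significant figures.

Values along the way appear rounded to 4 significant figures as written. Each numeric step runs at exact precision at all times. Every reported value is rounded exactly once. Derived quantities are rebuilt at full float precision (the yield, the four compositions, the totals, LOI, glass mass) starting from the weights for 250.0 g of glass exactly as shown in question or answer.
Oxide mass targets, per 250.0 g enamel:
  MgO: 32.67% × 250.0 = 81.68 g
  ZrO2: 12.29% × 250.0 = 30.72 g
  B2O3: 8.235% × 250.0 = 20.59 g
  SiO2: 46.81% × 250.0 = 117.0 g
Verifying the oxide balance applying the batch weights above, relative to the basis at hand (sum by sum, the targets are met once rounding is allowed for):
  MgO: 64.13·0.4804 + 161.1·0.3157 = 81.67 g (target 81.68 g)
  ZrO2: 45.66·0.6729 = 30.72 g (target 30.72 g)
  B2O3: 36.39·0.5658 = 20.59 g (target 20.59 g)
  SiO2: 45.66·0.3261 + 161.1·0.6339 = 117.0 g (target 117.0 g)
Glass-mass closure: batch Σ − ignition loss = 250.0 g (oxide target masses add up to 250.0 g; basis as stated: 250.0 g — a pure rounding effect).
Total batch = Σ batch = 307.3 g; LOI loss = Σ batch·LOI = 57.29 g; as yield: glass ÷ batch → 81.36%.

Revised batch per 250.0 g enamel:
  Feed A: 45.66 g
  Source E: 64.13 g
  Raw C: 36.39 g
  Source D: 161.1 g
Total batch = 307.3 g; LOI loss = 57.29 g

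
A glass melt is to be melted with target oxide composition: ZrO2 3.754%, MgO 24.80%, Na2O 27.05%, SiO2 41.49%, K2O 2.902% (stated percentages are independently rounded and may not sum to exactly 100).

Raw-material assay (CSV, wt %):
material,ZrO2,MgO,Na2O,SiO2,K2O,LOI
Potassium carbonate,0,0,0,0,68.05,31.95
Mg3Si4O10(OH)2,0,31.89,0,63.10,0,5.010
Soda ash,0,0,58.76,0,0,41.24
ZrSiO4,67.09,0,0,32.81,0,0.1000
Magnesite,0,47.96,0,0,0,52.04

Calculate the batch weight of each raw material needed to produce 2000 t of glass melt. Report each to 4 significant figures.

Working values are rounded off to 4 significant figures when quoted. Every computation runs at exact precision throughout; every reported figure takes just one rounding; all derived quantities (the totals, yield, net glass mass, the five compositions, ignition loss) are rebuilt at full float precision from the batch weights on 2000 t of glass, as written in the problem or answer text.
Target masses of each oxide per 2000 t glass melt:
  ZrO2: 3.754% × 2000 = 75.08 t
  MgO: 24.80% × 2000 = 496.0 t
  Na2O: 27.05% × 2000 = 541.0 t
  SiO2: 41.49% × 2000 = 829.8 t
  K2O: 2.902% × 2000 = 58.04 t
Mass-balance tally per oxide per the reported batch figures, versus the basis set out (summed amounts equal target values up to rounding of the answer):
  ZrO2: 111.9·0.6709 = 75.07 t (target 75.08 t)
  MgO: 1257·0.3189 + 198.5·0.4796 = 496.1 t (target 496.0 t)
  Na2O: 920.7·0.5876 = 541.0 t (target 541.0 t)
  SiO2: 1257·0.6310 + 111.9·0.3281 = 829.9 t (target 829.8 t)
  K2O: 85.29·0.6805 = 58.04 t (target 58.04 t)
Glass-mass closure: the batch minus its LOI: 2000 t (per-oxide target masses sum to 2000 t; with the basis standing at 2000 t — gaps are rounding artifacts).
Summing the batch: Σ batch = 2573 t; LOI removed, Σ of batch·LOI: 573.3 t; yield = glass ÷ total batch = 77.72%.

Batch per 2000 t glass melt:
  Potassium carbonate: 85.29 t
  Mg3Si4O10(OH)2: 1257 t
  Soda ash: 920.7 t
  ZrSiO4: 111.9 t
  Magnesite: 198.5 t
Total batch = 2573 t; LOI loss = 573.3 t; yield = 77.72%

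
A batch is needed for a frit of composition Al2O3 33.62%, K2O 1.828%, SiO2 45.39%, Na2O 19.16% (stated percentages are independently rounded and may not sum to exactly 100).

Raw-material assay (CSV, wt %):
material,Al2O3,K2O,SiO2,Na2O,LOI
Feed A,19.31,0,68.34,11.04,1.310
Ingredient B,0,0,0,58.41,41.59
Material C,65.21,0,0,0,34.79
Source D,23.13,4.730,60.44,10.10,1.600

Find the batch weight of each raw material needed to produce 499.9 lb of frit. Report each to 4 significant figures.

All arithmetic holds exact precision in all steps — working values appear, rounded to four significant figures, across the worked steps. Each reported value takes a single rounding — the derived quantities, which include LOI, net glass mass, four oxide percentages, the totals, yield, are re-derived at full float precision, exactly as printed in the problem or the answer, starting from the weights per 499.9 lb of glass.
Oxide mass targets, per 499.9 lb frit:
  Al2O3: 33.62% × 499.9 = 168.1 lb
  K2O: 1.828% × 499.9 = 9.138 lb
  SiO2: 45.39% × 499.9 = 226.9 lb
  Na2O: 19.16% × 499.9 = 95.78 lb
Sums-versus-targets review applying the batch weights above, for the quoted basis mass (sum by sum, the targets are met given rounding of the digits):
  Al2O3: 161.2·0.1931 + 141.5·0.6521 + 193.2·0.2313 = 168.1 lb (target 168.1 lb)
  K2O: 193.2·0.04730 = 9.138 lb (target 9.138 lb)
  SiO2: 161.2·0.6834 + 193.2·0.6044 = 226.9 lb (target 226.9 lb)
  Na2O: 161.2·0.1104 + 100.1·0.5841 + 193.2·0.1010 = 95.78 lb (target 95.78 lb)
Glass-mass bookkeeping: whole batch net of LOI = 499.9 lb (the Σ of target masses is 499.9 lb; stated basis 499.9 lb — gaps are rounding artifacts).
Total batch = Σ batch = 596.0 lb; LOI removed, Σ of batch·LOI: 96.06 lb; the yield ratio, glass ÷ batch: 83.88%.

Batch per 499.9 lb frit:
  Feed A: 161.2 lb
  Ingredient B: 100.1 lb
  Material C: 141.5 lb
  Source D: 193.2 lb
Total batch = 596.0 lb; LOI loss = 96.06 lb; yield = 83.88%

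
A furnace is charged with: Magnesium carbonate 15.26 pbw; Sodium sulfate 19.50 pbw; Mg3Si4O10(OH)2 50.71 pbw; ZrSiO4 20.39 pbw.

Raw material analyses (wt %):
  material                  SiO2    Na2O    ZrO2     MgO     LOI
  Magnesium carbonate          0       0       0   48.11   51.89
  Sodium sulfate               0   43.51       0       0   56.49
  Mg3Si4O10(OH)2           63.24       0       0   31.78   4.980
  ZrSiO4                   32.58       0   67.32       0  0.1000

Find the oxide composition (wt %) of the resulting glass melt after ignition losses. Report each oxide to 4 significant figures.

In-progress results are rounded to four significant digits wherever printed. All arithmetic holds exact precision in every operation; every reported number undergoes a single rounding — all derived quantities, including the four compositions, the yield, totals, LOI, glass mass, are rebuilt from the batch weights at 84.38 pbw of glass in exact precision, as quoted within the question or the answer.
Per-oxide mass from batch:
  SiO2: 50.71·0.6324 + 20.39·0.3258 = 38.71 pbw
  Na2O: 19.50·0.4351 = 8.484 pbw
  ZrO2: 20.39·0.6732 = 13.73 pbw
  MgO: 15.26·0.4811 + 50.71·0.3178 = 23.46 pbw
LOI: 15.26·0.5189 + 19.50·0.5649 + 50.71·0.04980 + 20.39·0.001000 = 21.48 pbw
Net of LOI, the glass mass = 105.9 − 21.48 = 84.38 pbw (the oxide masses sum to this)
wt % = 100 × oxide mass / glass mass

Glass mass = 84.38 pbw (batch 105.9 − LOI 21.48).
Composition: SiO2 45.88%, Na2O 10.06%, ZrO2 16.27%, MgO 27.80%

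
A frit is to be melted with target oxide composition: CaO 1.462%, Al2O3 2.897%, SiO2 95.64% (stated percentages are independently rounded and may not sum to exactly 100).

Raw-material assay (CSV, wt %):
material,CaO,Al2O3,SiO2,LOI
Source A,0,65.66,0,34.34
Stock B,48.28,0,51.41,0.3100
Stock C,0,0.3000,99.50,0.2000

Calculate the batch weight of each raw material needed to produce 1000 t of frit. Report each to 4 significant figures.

All arithmetic keeps full float precision in all steps — intermediates are printed, with 4-significant-digit rounding, at each printed step. Every reported number is rounded a single time — derived quantities are rebuilt from the batch weights per 1000 t of glass at full precision (three oxide percentages, yield, LOI, net glass mass, totals) as set out in the problem or answer text.
The oxide mass targets at 1000 t frit:
  CaO: 1.462% × 1000 = 14.62 t
  Al2O3: 2.897% × 1000 = 28.97 t
  SiO2: 95.64% × 1000 = 956.4 t
A balance pass over the oxides, applying the batch weights above, under the basis named above (sums match the target masses given rounding of the digits):
  CaO: 30.28·0.4828 = 14.62 t (target 14.62 t)
  Al2O3: 39.80·0.6566 + 945.6·0.003000 = 28.97 t (target 28.97 t)
  SiO2: 30.28·0.5141 + 945.6·0.9950 = 956.4 t (target 956.4 t)
Glass-mass bookkeeping: batch total minus LOI = 1000 t (summing oxide targets gives 1000 t; with the basis standing at 1000 t — a pure rounding effect).
Batch total: Σ batch = 1016 t; ignition loss, Σ(batch × LOI) = 15.65 t; yield, glass over the total, = 98.46%.

Batch per 1000 t frit:
  Source A: 39.80 t
  Stock B: 30.28 t
  Stock C: 945.6 t
Total batch = 1016 t; LOI loss = 15.65 t; yield = 98.46%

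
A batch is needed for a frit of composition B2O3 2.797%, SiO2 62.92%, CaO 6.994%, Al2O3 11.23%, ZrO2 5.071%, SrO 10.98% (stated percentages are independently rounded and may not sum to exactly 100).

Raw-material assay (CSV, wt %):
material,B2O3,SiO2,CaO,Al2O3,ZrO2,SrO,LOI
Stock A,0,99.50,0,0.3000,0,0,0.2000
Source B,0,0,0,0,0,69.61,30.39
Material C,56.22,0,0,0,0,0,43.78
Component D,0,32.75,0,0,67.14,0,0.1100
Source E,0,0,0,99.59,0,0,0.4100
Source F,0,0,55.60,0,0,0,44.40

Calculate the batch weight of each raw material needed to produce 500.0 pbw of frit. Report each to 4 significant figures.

The intermediate values are displayed, with 4-significant-figure rounding, alongside each step; every computation carries exact precision through every step — every reported result carries a single rounding; all derived quantities (net glass mass, six oxide percentages, yield, ignition loss, totals) are rebuilt starting from the weights on 500.0 pbw of glass in full precision precisely as stated by the problem or the answer.
Oxide mass targets, per 500.0 pbw frit:
  B2O3: 2.797% × 500.0 = 13.98 pbw
  SiO2: 62.92% × 500.0 = 314.6 pbw
  CaO: 6.994% × 500.0 = 34.97 pbw
  Al2O3: 11.23% × 500.0 = 56.15 pbw
  ZrO2: 5.071% × 500.0 = 25.36 pbw
  SrO: 10.98% × 500.0 = 54.90 pbw
Verifying the oxide balance with the batch weights as given, versus the basis set out (delivered sums recover each target modulo rounding of the values):
  B2O3: 24.88·0.5622 = 13.99 pbw (target 13.98 pbw)
  SiO2: 303.8·0.9950 + 37.76·0.3275 = 314.6 pbw (target 314.6 pbw)
  CaO: 62.90·0.5560 = 34.97 pbw (target 34.97 pbw)
  Al2O3: 303.8·0.003000 + 55.47·0.9959 = 56.15 pbw (target 56.15 pbw)
  ZrO2: 37.76·0.6714 = 25.35 pbw (target 25.36 pbw)
  SrO: 78.87·0.6961 = 54.90 pbw (target 54.90 pbw)
Glass-mass closure: batch total minus LOI = 500.0 pbw (oxide target masses add up to 500.0 pbw; against the stated basis, 500.0 pbw — rounding explains the deltas).
Whole-batch sum: Σ batch = 563.7 pbw; LOI loss = Σ batch·LOI = 63.67 pbw; as yield: glass ÷ batch → 88.71%.

Batch per 500.0 pbw frit:
  Stock A: 303.8 pbw
  Source B: 78.87 pbw
  Material C: 24.88 pbw
  Component D: 37.76 pbw
  Source E: 55.47 pbw
  Source F: 62.90 pbw
Total batch = 563.7 pbw; LOI loss = 63.67 pbw; yield = 88.71%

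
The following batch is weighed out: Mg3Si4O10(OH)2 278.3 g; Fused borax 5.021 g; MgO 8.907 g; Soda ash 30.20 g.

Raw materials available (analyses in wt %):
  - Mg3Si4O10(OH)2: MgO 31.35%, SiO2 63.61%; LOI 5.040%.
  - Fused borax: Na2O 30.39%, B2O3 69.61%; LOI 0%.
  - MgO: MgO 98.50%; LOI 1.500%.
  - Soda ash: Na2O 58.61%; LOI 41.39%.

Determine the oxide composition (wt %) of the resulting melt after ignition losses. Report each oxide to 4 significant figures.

Glass mass = 295.8 g (batch 322.4 − LOI 26.66).
Composition: MgO 32.46%, SiO2 59.85%, Na2O 6.500%, B2O3 1.182%

All internal work maintains full precision at all times. Mid-chain values appear rounded off to 4 significant figures in the working — a single rounding finalizes every reported figure — all derived quantities (totals, yield, ignition loss, glass mass, four oxide percentages) are carried starting from the weights on 295.8 g of glass in full precision as they appear in question or answer.
Per-oxide mass from batch:
  MgO: 278.3·0.3135 + 8.907·0.9850 = 96.02 g
  SiO2: 278.3·0.6361 = 177.0 g
  Na2O: 5.021·0.3039 + 30.20·0.5861 = 19.23 g
  B2O3: 5.021·0.6961 = 3.495 g
LOI: 278.3·0.05040 + 8.907·0.01500 + 30.20·0.4139 = 26.66 g
Glass mass = batch − LOI = 322.4 − 26.66 = 295.8 g (matching Σ of the oxides)
each oxide over glass, ×100, is wt %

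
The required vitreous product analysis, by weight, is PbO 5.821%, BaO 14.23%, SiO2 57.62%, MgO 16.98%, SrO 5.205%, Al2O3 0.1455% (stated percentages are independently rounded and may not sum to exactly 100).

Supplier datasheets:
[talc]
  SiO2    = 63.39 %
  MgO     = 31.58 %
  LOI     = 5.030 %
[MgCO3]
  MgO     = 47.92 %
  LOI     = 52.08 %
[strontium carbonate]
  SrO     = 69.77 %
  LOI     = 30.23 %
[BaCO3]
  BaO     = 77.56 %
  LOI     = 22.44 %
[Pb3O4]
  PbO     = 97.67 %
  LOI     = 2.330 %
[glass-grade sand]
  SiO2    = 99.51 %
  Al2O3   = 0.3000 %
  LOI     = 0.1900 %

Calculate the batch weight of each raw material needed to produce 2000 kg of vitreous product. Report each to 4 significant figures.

Batch per 2000 kg vitreous product:
  talc: 295.2 kg
  MgCO3: 514.1 kg
  strontium carbonate: 149.2 kg
  BaCO3: 366.9 kg
  Pb3O4: 119.2 kg
  glass-grade sand: 970.0 kg
Total batch = 2415 kg; LOI loss = 414.6 kg; yield = 82.83%

All arithmetic keeps full precision end to end; working values are printed, rounded to 4 significant digits, when written out — a single rounding produces each reported figure — the derived quantities, including glass mass, the totals, the six compositions, LOI, yield, are recomputed from the weighed amounts for 2000 kg of glass at full precision, as written in the question or the answer.
Oxide mass targets, per 2000 kg vitreous product:
  PbO: 5.821% × 2000 = 116.4 kg
  BaO: 14.23% × 2000 = 284.6 kg
  SiO2: 57.62% × 2000 = 1152 kg
  MgO: 16.98% × 2000 = 339.6 kg
  SrO: 5.205% × 2000 = 104.1 kg
  Al2O3: 0.1455% × 2000 = 2.910 kg
Balance tally, oxide-wise, given the weights on record, against the basis in use (summed amounts equal target values within answer rounding):
  PbO: 119.2·0.9767 = 116.4 kg (target 116.4 kg)
  BaO: 366.9·0.7756 = 284.6 kg (target 284.6 kg)
  SiO2: 295.2·0.6339 + 970.0·0.9951 = 1152 kg (target 1152 kg)
  MgO: 295.2·0.3158 + 514.1·0.4792 = 339.6 kg (target 339.6 kg)
  SrO: 149.2·0.6977 = 104.1 kg (target 104.1 kg)
  Al2O3: 970.0·0.003000 = 2.910 kg (target 2.910 kg)
Glass mass check: the batch minus its LOI: 2000 kg (per-oxide target masses sum to 2000 kg; versus the stated basis of 2000 kg — gaps are rounding artifacts).
Adding the batch up: Σ batch = 2415 kg; LOI loss = Σ batch·LOI = 414.6 kg; yield: glass divided by total = 82.83%.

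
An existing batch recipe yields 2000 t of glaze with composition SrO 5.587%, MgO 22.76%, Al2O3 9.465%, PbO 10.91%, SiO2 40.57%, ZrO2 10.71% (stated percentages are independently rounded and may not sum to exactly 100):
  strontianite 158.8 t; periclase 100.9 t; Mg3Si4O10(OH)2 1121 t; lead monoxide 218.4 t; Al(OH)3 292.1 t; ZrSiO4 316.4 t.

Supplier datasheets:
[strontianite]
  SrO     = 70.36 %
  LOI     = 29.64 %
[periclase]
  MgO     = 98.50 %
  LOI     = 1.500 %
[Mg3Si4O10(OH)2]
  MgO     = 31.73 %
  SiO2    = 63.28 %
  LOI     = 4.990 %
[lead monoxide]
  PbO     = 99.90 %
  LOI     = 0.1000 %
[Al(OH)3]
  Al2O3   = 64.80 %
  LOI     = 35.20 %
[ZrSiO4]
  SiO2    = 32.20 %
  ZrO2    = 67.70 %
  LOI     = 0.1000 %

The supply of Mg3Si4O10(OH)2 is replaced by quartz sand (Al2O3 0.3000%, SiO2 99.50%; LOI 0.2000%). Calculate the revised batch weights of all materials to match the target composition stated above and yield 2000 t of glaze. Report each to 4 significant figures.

Revised batch per 2000 t glaze:
  strontianite: 158.8 t
  periclase: 462.1 t
  quartz sand: 713.1 t
  lead monoxide: 218.4 t
  Al(OH)3: 288.8 t
  ZrSiO4: 316.4 t
Total batch = 2158 t; LOI loss = 157.6 t

Full precision is kept at every stage. In-progress results are displayed, rounded to four significant figures, within the worked lines; each reported number includes exactly one rounding. All derived quantities (net glass mass, ignition loss, yield, the six compositions, the totals) are re-derived from the weighed amounts on 2000 t of glass at full float precision, exactly as shown in the problem or the answer.
Oxide mass targets, per 2000 t glaze:
  SrO: 5.587% × 2000 = 111.7 t
  MgO: 22.76% × 2000 = 455.2 t
  Al2O3: 9.465% × 2000 = 189.3 t
  PbO: 10.91% × 2000 = 218.2 t
  SiO2: 40.57% × 2000 = 811.4 t
  ZrO2: 10.71% × 2000 = 214.2 t
Verifying the oxide balance using the reported weights, per the basis as stated (delivered sums recover each target once rounding is allowed for):
  SrO: 158.8·0.7036 = 111.7 t (target 111.7 t)
  MgO: 462.1·0.9850 = 455.2 t (target 455.2 t)
  Al2O3: 713.1·0.003000 + 288.8·0.6480 = 189.3 t (target 189.3 t)
  PbO: 218.4·0.9990 = 218.2 t (target 218.2 t)
  SiO2: 713.1·0.9950 + 316.4·0.3220 = 811.4 t (target 811.4 t)
  ZrO2: 316.4·0.6770 = 214.2 t (target 214.2 t)
Glass-mass sanity pass: batch total minus LOI = 2000 t (the targets, summed, come to 2000 t; versus the stated basis of 2000 t — rounding explains the deltas).
Batch grand total — Σ batch = 2158 t; the LOI term Σ batch·LOI equals 157.6 t; the yield ratio, glass ÷ batch: 92.69%.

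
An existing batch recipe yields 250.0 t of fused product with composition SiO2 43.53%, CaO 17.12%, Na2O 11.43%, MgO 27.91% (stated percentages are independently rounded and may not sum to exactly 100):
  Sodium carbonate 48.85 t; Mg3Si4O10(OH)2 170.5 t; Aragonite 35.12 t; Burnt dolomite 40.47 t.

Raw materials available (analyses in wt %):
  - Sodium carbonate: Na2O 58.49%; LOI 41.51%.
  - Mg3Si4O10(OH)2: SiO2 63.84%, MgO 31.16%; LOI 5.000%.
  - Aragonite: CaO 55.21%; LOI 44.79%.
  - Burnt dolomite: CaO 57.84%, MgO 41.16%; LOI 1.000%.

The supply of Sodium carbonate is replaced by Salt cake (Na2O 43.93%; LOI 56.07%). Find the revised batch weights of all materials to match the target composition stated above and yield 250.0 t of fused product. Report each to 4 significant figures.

Rounding to 4 significant digits extends to each working value as shown. The whole derivation runs at exact precision from first step to last; every reported result is rounded a single time; all derived quantities are carried at exact precision (net glass mass, the totals, yield, LOI, four oxide percentages) using the weight values on 250.0 t of glass, exactly as printed in the question or the answer.
Target oxide masses per 250.0 t fused product:
  SiO2: 43.53% × 250.0 = 108.8 t
  CaO: 17.12% × 250.0 = 42.80 t
  Na2O: 11.43% × 250.0 = 28.58 t
  MgO: 27.91% × 250.0 = 69.78 t
Checking each oxide sum per the reported batch figures, against the basis in use (target by target, the sums agree once rounding is allowed for):
  SiO2: 170.5·0.6384 = 108.8 t (target 108.8 t)
  CaO: 35.12·0.5521 + 40.47·0.5784 = 42.80 t (target 42.80 t)
  Na2O: 65.05·0.4393 = 28.58 t (target 28.58 t)
  MgO: 170.5·0.3116 + 40.47·0.4116 = 69.79 t (target 69.78 t)
Glass-mass sanity pass: Σ batch − LOI loss = 250.0 t (the targets, summed, come to 250.0 t; basis as stated: 250.0 t — a pure rounding effect).
Total batch = Σ batch = 311.1 t; loss to ignition Σ batch·LOI = 61.13 t; yield: glass divided by total = 80.35%.

Revised batch per 250.0 t fused product:
  Salt cake: 65.05 t
  Mg3Si4O10(OH)2: 170.5 t
  Aragonite: 35.12 t
  Burnt dolomite: 40.47 t
Total batch = 311.1 t; LOI loss = 61.13 t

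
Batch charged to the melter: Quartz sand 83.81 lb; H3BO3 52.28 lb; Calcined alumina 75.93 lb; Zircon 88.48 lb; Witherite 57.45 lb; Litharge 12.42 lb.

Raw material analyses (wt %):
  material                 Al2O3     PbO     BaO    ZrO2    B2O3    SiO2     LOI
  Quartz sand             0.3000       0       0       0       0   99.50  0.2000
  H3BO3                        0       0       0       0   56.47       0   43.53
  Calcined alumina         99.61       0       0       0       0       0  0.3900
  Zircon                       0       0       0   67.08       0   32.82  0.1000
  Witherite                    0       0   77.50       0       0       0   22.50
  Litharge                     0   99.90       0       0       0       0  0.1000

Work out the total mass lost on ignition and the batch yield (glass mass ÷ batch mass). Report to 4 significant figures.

LOI loss = 36.25 lb; glass = 334.1 lb; yield = 90.21%

In-progress results are shown (rounded to 4 significant figures) in the working; every computation holds full float precision in every operation; a single rounding produces every reported result. Derived quantities (glass mass, six oxide percentages, LOI, yield, the totals) are computed at full float precision from the batch weights for 334.1 lb of glass as written in problem or answer.
Loss on ignition, line by line:
  Quartz sand: 83.81 × 0.002000 = 0.1676 lb
  H3BO3: 52.28 × 0.4353 = 22.76 lb
  Calcined alumina: 75.93 × 0.003900 = 0.2961 lb
  Zircon: 88.48 × 0.001000 = 0.08848 lb
  Witherite: 57.45 × 0.2250 = 12.93 lb
  Litharge: 12.42 × 0.001000 = 0.01242 lb
Total LOI = 36.25 lb
Glass = batch − LOI = 370.4 − 36.25 = 334.1 lb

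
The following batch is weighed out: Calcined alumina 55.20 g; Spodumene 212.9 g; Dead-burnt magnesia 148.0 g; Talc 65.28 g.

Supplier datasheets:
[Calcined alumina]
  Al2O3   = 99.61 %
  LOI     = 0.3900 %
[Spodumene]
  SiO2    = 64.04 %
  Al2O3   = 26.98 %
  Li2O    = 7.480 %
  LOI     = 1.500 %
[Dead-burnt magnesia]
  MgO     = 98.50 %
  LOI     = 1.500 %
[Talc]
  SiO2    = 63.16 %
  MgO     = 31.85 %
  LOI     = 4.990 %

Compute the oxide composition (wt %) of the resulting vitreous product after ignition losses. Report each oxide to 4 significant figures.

Intermediates are printed, rounded to 4 significant figures, in the printout — the working math keeps full precision in all steps; every reported result sees exactly one rounding — derived quantities, which include the yield, the four compositions, LOI, the totals, net glass mass, are carried in full float precision, precisely as stated by question or answer, starting from the weights on 472.5 g of glass.
Delivered oxide masses:
  SiO2: 212.9·0.6404 + 65.28·0.6316 = 177.6 g
  MgO: 148.0·0.9850 + 65.28·0.3185 = 166.6 g
  Al2O3: 55.20·0.9961 + 212.9·0.2698 = 112.4 g
  Li2O: 212.9·0.07480 = 15.92 g
LOI: 55.20·0.003900 + 212.9·0.01500 + 148.0·0.01500 + 65.28·0.04990 = 8.886 g
batch − LOI leaves glass = 481.4 − 8.886 = 472.5 g (equal to the oxide-mass sum)
wt %: oxide over glass, times 100

Glass mass = 472.5 g (batch 481.4 − LOI 8.886).
Composition: SiO2 37.58%, MgO 35.25%, Al2O3 23.79%, Li2O 3.370%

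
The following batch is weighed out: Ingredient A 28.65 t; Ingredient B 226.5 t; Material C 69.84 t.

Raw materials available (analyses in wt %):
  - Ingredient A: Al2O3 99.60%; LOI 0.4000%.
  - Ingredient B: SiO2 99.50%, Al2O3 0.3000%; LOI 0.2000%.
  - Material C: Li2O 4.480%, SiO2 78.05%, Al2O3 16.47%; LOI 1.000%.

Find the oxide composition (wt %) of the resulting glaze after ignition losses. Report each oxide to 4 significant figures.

All arithmetic keeps full precision through every step; the intermediate values are displayed rounded to 4 significant figures at each printed step; exactly one rounding goes into each reported result. All derived quantities, including glass mass, yield, ignition loss, three oxide percentages, totals, are computed from the weighed amounts per 323.7 t of glass in exact precision as set out in question or answer.
Oxide masses out of the charge:
  Li2O: 69.84·0.04480 = 3.129 t
  SiO2: 226.5·0.9950 + 69.84·0.7805 = 279.9 t
  Al2O3: 28.65·0.9960 + 226.5·0.003000 + 69.84·0.1647 = 40.72 t
LOI: 28.65·0.004000 + 226.5·0.002000 + 69.84·0.01000 = 1.266 t
Net of LOI, the glass mass = 325.0 − 1.266 = 323.7 t (the oxide masses sum to this)
wt %: oxide over glass, times 100

Glass mass = 323.7 t (batch 325.0 − LOI 1.266).
Composition: Li2O 0.9665%, SiO2 86.46%, Al2O3 12.58%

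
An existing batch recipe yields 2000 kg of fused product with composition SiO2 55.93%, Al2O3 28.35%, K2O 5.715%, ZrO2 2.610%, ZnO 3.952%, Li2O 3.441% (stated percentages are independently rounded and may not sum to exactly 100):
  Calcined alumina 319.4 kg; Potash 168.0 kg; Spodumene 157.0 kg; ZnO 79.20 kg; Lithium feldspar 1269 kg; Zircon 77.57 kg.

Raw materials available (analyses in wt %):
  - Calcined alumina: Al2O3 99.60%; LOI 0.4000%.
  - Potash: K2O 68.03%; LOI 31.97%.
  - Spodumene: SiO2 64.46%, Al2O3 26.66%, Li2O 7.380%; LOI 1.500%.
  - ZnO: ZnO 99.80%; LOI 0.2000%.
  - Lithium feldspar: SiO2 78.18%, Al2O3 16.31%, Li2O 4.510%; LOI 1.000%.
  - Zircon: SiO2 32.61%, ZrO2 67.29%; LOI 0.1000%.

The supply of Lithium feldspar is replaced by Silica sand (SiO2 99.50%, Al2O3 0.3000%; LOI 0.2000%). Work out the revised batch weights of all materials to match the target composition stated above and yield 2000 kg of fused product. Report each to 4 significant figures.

Full precision is carried from start to finish — values along the way are displayed rounded to 4 significant figures within the worked lines. A single rounding finalizes every reported value; derived quantities, which include the totals, net glass mass, yield, ignition loss, six oxide percentages, are rebuilt in full float precision, exactly as printed in question or answer, from the batch weights per 2000 kg of glass.
Per-oxide target masses for 2000 kg fused product:
  SiO2: 55.93% × 2000 = 1119 kg
  Al2O3: 28.35% × 2000 = 567.0 kg
  K2O: 5.715% × 2000 = 114.3 kg
  ZrO2: 2.610% × 2000 = 52.20 kg
  ZnO: 3.952% × 2000 = 79.04 kg
  Li2O: 3.441% × 2000 = 68.82 kg
Checking each oxide sum per the reported batch figures, on the stated basis (sum by sum, the targets are met within answer rounding):
  SiO2: 932.5·0.6446 + 494.7·0.9950 + 77.57·0.3261 = 1119 kg (target 1119 kg)
  Al2O3: 318.2·0.9960 + 932.5·0.2666 + 494.7·0.003000 = 567.0 kg (target 567.0 kg)
  K2O: 168.0·0.6803 = 114.3 kg (target 114.3 kg)
  ZrO2: 77.57·0.6729 = 52.20 kg (target 52.20 kg)
  ZnO: 79.20·0.9980 = 79.04 kg (target 79.04 kg)
  Li2O: 932.5·0.07380 = 68.82 kg (target 68.82 kg)
Glass mass check: batch total minus LOI = 2000 kg (per-oxide target masses sum to 2000 kg; with the basis standing at 2000 kg — a pure rounding effect).
Total batch = Σ batch = 2070 kg; the LOI term Σ batch·LOI equals 70.20 kg; the yield ratio, glass ÷ batch: 96.61%.

Revised batch per 2000 kg fused product:
  Calcined alumina: 318.2 kg
  Potash: 168.0 kg
  Spodumene: 932.5 kg
  ZnO: 79.20 kg
  Silica sand: 494.7 kg
  Zircon: 77.57 kg
Total batch = 2070 kg; LOI loss = 70.20 kg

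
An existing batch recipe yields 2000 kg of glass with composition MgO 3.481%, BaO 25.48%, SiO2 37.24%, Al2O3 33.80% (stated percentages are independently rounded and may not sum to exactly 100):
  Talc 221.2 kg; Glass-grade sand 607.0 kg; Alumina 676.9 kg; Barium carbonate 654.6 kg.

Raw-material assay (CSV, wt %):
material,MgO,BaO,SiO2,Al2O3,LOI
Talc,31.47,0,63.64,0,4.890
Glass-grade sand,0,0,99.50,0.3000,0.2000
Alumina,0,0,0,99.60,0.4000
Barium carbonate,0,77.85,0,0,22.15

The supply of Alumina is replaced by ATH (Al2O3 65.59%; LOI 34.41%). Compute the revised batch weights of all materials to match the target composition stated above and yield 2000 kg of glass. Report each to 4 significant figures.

Revised batch per 2000 kg glass:
  Talc: 221.2 kg
  Glass-grade sand: 607.0 kg
  ATH: 1028 kg
  Barium carbonate: 654.6 kg
Total batch = 2511 kg; LOI loss = 510.8 kg

Values along the way appear, with 4-significant-digit rounding, as written; the whole derivation carries exact precision from start to finish. Exactly one rounding goes into every reported figure — all derived quantities (the yield, the four compositions, LOI, the totals, net glass mass) are recomputed from the weighed amounts per 2000 kg of glass at exact precision, as they appear in the problem or answer text.
Oxide mass targets, per 2000 kg glass:
  MgO: 3.481% × 2000 = 69.62 kg
  BaO: 25.48% × 2000 = 509.6 kg
  SiO2: 37.24% × 2000 = 744.8 kg
  Al2O3: 33.80% × 2000 = 676.0 kg
A balance pass over the oxides, from the weights as reported, under the basis named above (oxide sums agree with the targets net of answer rounding effects):
  MgO: 221.2·0.3147 = 69.61 kg (target 69.62 kg)
  BaO: 654.6·0.7785 = 509.6 kg (target 509.6 kg)
  SiO2: 221.2·0.6364 + 607.0·0.9950 = 744.7 kg (target 744.8 kg)
  Al2O3: 607.0·0.003000 + 1028·0.6559 = 676.1 kg (target 676.0 kg)
Glass-mass closure: total charge less LOI = 2000 kg (targets for the oxides total 2000 kg; against the stated basis, 2000 kg — a pure rounding effect).
Adding the batch up: Σ batch = 2511 kg; Σ batch·LOI gives LOI loss = 510.8 kg; glass ÷ batch gives a yield of 79.66%.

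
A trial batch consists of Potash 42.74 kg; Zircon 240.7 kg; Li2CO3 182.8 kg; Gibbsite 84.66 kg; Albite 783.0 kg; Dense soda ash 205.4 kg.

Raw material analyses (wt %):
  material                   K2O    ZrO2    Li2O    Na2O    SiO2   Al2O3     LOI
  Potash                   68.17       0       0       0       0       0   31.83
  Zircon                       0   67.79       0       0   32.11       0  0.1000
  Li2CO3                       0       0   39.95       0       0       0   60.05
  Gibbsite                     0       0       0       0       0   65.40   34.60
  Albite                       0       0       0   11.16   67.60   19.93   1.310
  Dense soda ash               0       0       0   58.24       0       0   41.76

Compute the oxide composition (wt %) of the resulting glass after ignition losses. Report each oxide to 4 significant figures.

Intermediates are printed, rounded to four significant figures, across the worked steps — full precision is maintained through the solve — exactly one rounding lands on each reported value. Derived quantities (the yield, net glass mass, the six compositions, LOI, totals) are recomputed using the weight values on 1290 kg of glass in full float precision, as they appear in the question or the answer.
Per-oxide mass from batch:
  K2O: 42.74·0.6817 = 29.14 kg
  ZrO2: 240.7·0.6779 = 163.2 kg
  Li2O: 182.8·0.3995 = 73.03 kg
  Na2O: 783.0·0.1116 + 205.4·0.5824 = 207.0 kg
  SiO2: 240.7·0.3211 + 783.0·0.6760 = 606.6 kg
  Al2O3: 84.66·0.6540 + 783.0·0.1993 = 211.4 kg
LOI: 42.74·0.3183 + 240.7·0.001000 + 182.8·0.6005 + 84.66·0.3460 + 783.0·0.01310 + 205.4·0.4176 = 248.9 kg
Glass = total batch minus LOI = 1539 − 248.9 = 1290 kg (consistent with Σ oxide mass)
oxide / glass × 100 gives the wt %

Glass mass = 1290 kg (batch 1539 − LOI 248.9).
Composition: K2O 2.258%, ZrO2 12.65%, Li2O 5.660%, Na2O 16.04%, SiO2 47.01%, Al2O3 16.38%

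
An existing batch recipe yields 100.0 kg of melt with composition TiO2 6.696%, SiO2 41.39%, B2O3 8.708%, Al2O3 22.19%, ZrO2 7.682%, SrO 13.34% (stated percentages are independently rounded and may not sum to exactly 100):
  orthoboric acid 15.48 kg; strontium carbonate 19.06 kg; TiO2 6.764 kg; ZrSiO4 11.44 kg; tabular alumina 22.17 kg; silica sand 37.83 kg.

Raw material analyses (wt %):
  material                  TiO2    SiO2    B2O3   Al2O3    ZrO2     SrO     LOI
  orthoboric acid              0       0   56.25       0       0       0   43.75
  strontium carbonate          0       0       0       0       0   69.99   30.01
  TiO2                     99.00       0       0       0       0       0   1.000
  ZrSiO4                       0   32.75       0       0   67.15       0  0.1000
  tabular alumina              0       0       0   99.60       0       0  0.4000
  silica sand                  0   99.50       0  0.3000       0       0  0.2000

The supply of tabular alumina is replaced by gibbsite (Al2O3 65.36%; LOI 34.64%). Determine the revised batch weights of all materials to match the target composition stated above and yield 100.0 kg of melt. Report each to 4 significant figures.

Revised batch per 100.0 kg melt:
  orthoboric acid: 15.48 kg
  strontium carbonate: 19.06 kg
  TiO2: 6.764 kg
  ZrSiO4: 11.44 kg
  gibbsite: 33.78 kg
  silica sand: 37.83 kg
Total batch = 124.4 kg; LOI loss = 24.35 kg

The whole derivation holds full precision in every operation. Working values are shown rounded off to 4 significant digits at each printed step; each reported result takes a single rounding — the derived quantities (the totals, six oxide percentages, the yield, LOI, net glass mass) are computed from the weighed amounts for 100.0 kg of glass at exact precision as they appear in the problem or answer text.
Per-oxide target masses for 100.0 kg melt:
  TiO2: 6.696% × 100.0 = 6.696 kg
  SiO2: 41.39% × 100.0 = 41.39 kg
  B2O3: 8.708% × 100.0 = 8.708 kg
  Al2O3: 22.19% × 100.0 = 22.19 kg
  ZrO2: 7.682% × 100.0 = 7.682 kg
  SrO: 13.34% × 100.0 = 13.34 kg
Balance tally, oxide-wise, per the reported batch figures, on the stated basis (sums match the target masses given rounding of the digits):
  TiO2: 6.764·0.9900 = 6.696 kg (target 6.696 kg)
  SiO2: 11.44·0.3275 + 37.83·0.9950 = 41.39 kg (target 41.39 kg)
  B2O3: 15.48·0.5625 = 8.707 kg (target 8.708 kg)
  Al2O3: 33.78·0.6536 + 37.83·0.003000 = 22.19 kg (target 22.19 kg)
  ZrO2: 11.44·0.6715 = 7.682 kg (target 7.682 kg)
  SrO: 19.06·0.6999 = 13.34 kg (target 13.34 kg)
Mass balance on the glass: whole batch net of LOI = 100.0 kg (per-oxide target masses sum to 100.0 kg; with the basis standing at 100.0 kg — a pure rounding effect).
Whole-batch sum: Σ batch = 124.4 kg; LOI removed, Σ of batch·LOI: 24.35 kg; yield = glass ÷ total batch = 80.42%.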